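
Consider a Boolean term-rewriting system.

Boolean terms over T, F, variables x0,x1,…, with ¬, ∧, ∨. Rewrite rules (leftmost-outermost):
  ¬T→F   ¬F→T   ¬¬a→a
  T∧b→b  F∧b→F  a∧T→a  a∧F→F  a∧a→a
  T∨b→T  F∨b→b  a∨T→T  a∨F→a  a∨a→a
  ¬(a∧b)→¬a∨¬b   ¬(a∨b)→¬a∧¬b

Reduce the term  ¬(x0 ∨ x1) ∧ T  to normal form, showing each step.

  start: ¬(x0 ∨ x1) ∧ T
  [1] ¬(x0 ∨ x1)
  [2] ¬x0 ∧ ¬x1

Answer: normal form = ¬x0 ∧ ¬x1  (in 2 steps)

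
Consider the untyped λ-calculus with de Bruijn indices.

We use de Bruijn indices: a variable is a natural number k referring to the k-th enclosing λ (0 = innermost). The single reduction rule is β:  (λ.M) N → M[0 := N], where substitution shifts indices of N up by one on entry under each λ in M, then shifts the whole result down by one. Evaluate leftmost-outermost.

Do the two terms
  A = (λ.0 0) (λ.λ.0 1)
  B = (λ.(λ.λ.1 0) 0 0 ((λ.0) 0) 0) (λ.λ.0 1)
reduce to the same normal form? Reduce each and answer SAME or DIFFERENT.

Term A:
  start: (λ.0 0) (λ.λ.0 1)
  →1  (λ.λ.0 1) (λ.λ.0 1)
  →2  λ.0 (λ.λ.0 1)

Term B:
  start: (λ.(λ.λ.1 0) 0 0 ((λ.0) 0) 0) (λ.λ.0 1)
  →1  (λ.λ.1 0) (λ.λ.0 1) (λ.λ.0 1) ((λ.0) (λ.λ.0 1)) (λ.λ.0 1)
  →2  (λ.(λ.λ.0 1) 0) (λ.λ.0 1) ((λ.0) (λ.λ.0 1)) (λ.λ.0 1)
  →3  (λ.λ.0 1) (λ.λ.0 1) ((λ.0) (λ.λ.0 1)) (λ.λ.0 1)
  →4  (λ.0 (λ.λ.0 1)) ((λ.0) (λ.λ.0 1)) (λ.λ.0 1)
  →5  (λ.0) (λ.λ.0 1) (λ.λ.0 1) (λ.λ.0 1)
  →6  (λ.λ.0 1) (λ.λ.0 1) (λ.λ.0 1)
  →7  (λ.0 (λ.λ.0 1)) (λ.λ.0 1)
  →8  (λ.λ.0 1) (λ.λ.0 1)
  →9  λ.0 (λ.λ.0 1)

Answer: SAME — A ⇓ λ.0 (λ.λ.0 1), B ⇓ λ.0 (λ.λ.0 1)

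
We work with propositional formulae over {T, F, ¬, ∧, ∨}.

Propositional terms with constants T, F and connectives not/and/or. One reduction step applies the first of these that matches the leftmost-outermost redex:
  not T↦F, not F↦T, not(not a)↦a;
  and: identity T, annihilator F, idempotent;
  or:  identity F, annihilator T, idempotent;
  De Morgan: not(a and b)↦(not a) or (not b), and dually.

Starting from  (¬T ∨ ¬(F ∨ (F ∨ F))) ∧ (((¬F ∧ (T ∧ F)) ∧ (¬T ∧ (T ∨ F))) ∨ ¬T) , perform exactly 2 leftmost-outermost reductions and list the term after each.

  start: (¬T ∨ ¬(F ∨ (F ∨ F))) ∧ (((¬F ∧ (T ∧ F)) ∧ (¬T ∧ (T ∨ F))) ∨ ¬T)
  step 1: (F ∨ ¬(F ∨ (F ∨ F))) ∧ (((¬F ∧ (T ∧ F)) ∧ (¬T ∧ (T ∨ F))) ∨ ¬T)
  step 2: ¬(F ∨ (F ∨ F)) ∧ (((¬F ∧ (T ∧ F)) ∧ (¬T ∧ (T ∨ F))) ∨ ¬T)

Answer: after 2 steps: ¬(F ∨ (F ∨ F)) ∧ (((¬F ∧ (T ∧ F)) ∧ (¬T ∧ (T ∨ F))) ∨ ¬T)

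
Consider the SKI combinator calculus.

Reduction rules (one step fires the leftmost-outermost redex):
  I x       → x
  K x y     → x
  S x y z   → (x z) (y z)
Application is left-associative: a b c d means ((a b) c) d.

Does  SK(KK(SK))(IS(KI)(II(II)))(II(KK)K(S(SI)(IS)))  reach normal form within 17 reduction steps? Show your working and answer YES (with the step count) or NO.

Answer: YES — reaches normal form K(S(SI)S) in 14 ≤ 17 steps

Derivation:
  start: SK(KK(SK))(IS(KI)(II(II)))(II(KK)K(S(SI)(IS)))
  step 1: K(IS(KI)(II(II)))(KK(SK)(IS(KI)(II(II))))(II(KK)K(S(SI)(IS)))
  step 2: IS(KI)(II(II))(II(KK)K(S(SI)(IS)))
  step 3: S(KI)(II(II))(II(KK)K(S(SI)(IS)))
  step 4: KI(II(KK)K(S(SI)(IS)))(II(II)(II(KK)K(S(SI)(IS))))
  step 5: I(II(II)(II(KK)K(S(SI)(IS))))
  step 6: II(II)(II(KK)K(S(SI)(IS)))
  step 7: I(II)(II(KK)K(S(SI)(IS)))
  step 8: II(II(KK)K(S(SI)(IS)))
  step 9: I(II(KK)K(S(SI)(IS)))
  step 10: II(KK)K(S(SI)(IS))
  step 11: I(KK)K(S(SI)(IS))
  step 12: KKK(S(SI)(IS))
  step 13: K(S(SI)(IS))
  step 14: K(S(SI)S)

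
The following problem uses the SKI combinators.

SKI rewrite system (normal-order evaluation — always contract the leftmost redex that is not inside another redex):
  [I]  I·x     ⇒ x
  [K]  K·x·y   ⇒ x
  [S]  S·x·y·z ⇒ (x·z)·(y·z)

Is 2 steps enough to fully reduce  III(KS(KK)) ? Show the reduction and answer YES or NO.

  start: III(KS(KK))
  [1] II(KS(KK))
  [2] I(KS(KK))

Answer: NO — after 2 steps the term is I(KS(KK)), not yet normal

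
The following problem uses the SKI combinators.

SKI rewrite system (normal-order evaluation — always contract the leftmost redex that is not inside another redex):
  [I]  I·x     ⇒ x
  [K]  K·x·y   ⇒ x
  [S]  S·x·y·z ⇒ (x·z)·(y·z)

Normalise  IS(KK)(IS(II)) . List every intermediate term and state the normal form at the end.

  start: IS(KK)(IS(II))
  →1  S(KK)(IS(II))
  →2  S(KK)(S(II))
  →3  S(KK)(SI)

Answer: normal form = S(KK)(SI)  (in 3 steps)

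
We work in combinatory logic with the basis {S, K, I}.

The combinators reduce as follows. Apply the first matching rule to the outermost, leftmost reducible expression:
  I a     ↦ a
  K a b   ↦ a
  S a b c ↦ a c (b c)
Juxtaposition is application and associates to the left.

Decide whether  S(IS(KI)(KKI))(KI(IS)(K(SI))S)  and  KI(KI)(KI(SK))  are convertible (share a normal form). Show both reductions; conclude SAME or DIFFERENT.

Answer: DIFFERENT — A ⇓ S(S(KI)K)(SI), B ⇓ I

Derivation:
Term A:
  start: S(IS(KI)(KKI))(KI(IS)(K(SI))S)
  →1  S(S(KI)(KKI))(KI(IS)(K(SI))S)
  →2  S(S(KI)K)(KI(IS)(K(SI))S)
  →3  S(S(KI)K)(I(K(SI))S)
  →4  S(S(KI)K)(K(SI)S)
  →5  S(S(KI)K)(SI)

Term B:
  start: KI(KI)(KI(SK))
  →1  I(KI(SK))
  →2  KI(SK)
  →3  I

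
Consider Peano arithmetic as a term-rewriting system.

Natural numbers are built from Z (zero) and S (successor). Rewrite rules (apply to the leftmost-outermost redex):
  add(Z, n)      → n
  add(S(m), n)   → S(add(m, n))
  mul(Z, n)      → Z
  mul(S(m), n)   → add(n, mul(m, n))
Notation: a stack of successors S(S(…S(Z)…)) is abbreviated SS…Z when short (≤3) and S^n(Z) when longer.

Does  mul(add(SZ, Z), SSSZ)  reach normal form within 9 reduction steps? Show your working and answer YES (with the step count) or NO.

  start: mul(add(SZ, Z), SSSZ)
  [1] mul(S(add(Z, Z)), SSSZ)
  [2] add(SSSZ, mul(add(Z, Z), SSSZ))
  [3] S(add(SSZ, mul(add(Z, Z), SSSZ)))
  [4] S(S(add(SZ, mul(add(Z, Z), SSSZ))))
  [5] S(S(S(add(Z, mul(add(Z, Z), SSSZ)))))
  [6] S(S(S(mul(add(Z, Z), SSSZ))))
  [7] S(S(S(mul(Z, SSSZ))))
  [8] SSSZ

Answer: YES — reaches normal form SSSZ in 8 ≤ 9 steps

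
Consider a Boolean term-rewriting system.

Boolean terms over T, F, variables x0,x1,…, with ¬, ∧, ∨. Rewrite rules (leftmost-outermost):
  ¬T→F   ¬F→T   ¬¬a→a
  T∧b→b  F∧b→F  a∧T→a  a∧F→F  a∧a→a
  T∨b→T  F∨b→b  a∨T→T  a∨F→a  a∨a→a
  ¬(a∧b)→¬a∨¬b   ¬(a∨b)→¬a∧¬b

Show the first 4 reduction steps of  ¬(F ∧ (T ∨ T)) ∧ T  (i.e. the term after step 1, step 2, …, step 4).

  start: ¬(F ∧ (T ∨ T)) ∧ T
  [1] ¬(F ∧ (T ∨ T))
  [2] ¬F ∨ ¬(T ∨ T)
  [3] T ∨ ¬(T ∨ T)
  [4] T

Answer: after 4 steps: T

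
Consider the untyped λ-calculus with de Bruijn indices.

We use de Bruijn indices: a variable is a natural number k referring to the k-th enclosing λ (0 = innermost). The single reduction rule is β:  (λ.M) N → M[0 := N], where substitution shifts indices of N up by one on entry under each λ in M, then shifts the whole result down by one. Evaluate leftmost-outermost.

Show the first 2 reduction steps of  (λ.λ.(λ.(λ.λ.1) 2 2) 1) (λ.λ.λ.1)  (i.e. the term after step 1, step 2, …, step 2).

Answer: after 2 steps: λ.(λ.λ.1) (λ.λ.λ.1) (λ.λ.λ.1)

Working:
  start: (λ.λ.(λ.(λ.λ.1) 2 2) 1) (λ.λ.λ.1)
  →1  λ.(λ.(λ.λ.1) (λ.λ.λ.1) (λ.λ.λ.1)) (λ.λ.λ.1)
  →2  λ.(λ.λ.1) (λ.λ.λ.1) (λ.λ.λ.1)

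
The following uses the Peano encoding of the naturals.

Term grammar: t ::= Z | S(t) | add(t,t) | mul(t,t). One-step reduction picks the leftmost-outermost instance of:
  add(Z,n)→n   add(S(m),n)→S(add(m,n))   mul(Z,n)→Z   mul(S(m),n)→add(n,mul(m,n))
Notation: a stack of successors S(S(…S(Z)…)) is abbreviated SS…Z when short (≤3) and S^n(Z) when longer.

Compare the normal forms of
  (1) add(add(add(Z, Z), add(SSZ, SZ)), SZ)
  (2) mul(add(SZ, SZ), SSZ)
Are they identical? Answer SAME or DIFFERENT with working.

Answer: SAME — A ⇓ S^4(Z), B ⇓ S^4(Z)

Derivation:
Term A:
  start: add(add(add(Z, Z), add(SSZ, SZ)), SZ)
  step 1: add(add(Z, add(SSZ, SZ)), SZ)
  step 2: add(add(SSZ, SZ), SZ)
  step 3: add(S(add(SZ, SZ)), SZ)
  step 4: S(add(add(SZ, SZ), SZ))
  step 5: S(add(S(add(Z, SZ)), SZ))
  step 6: S(S(add(add(Z, SZ), SZ)))
  step 7: S(S(add(SZ, SZ)))
  step 8: S(S(S(add(Z, SZ))))
  step 9: S^4(Z)

Term B:
  start: mul(add(SZ, SZ), SSZ)
  step 1: mul(S(add(Z, SZ)), SSZ)
  step 2: add(SSZ, mul(add(Z, SZ), SSZ))
  step 3: S(add(SZ, mul(add(Z, SZ), SSZ)))
  step 4: S(S(add(Z, mul(add(Z, SZ), SSZ))))
  step 5: S(S(mul(add(Z, SZ), SSZ)))
  step 6: S(S(mul(SZ, SSZ)))
  step 7: S(S(add(SSZ, mul(Z, SSZ))))
  step 8: S(S(S(add(SZ, mul(Z, SSZ)))))
  step 9: S(S(S(S(add(Z, mul(Z, SSZ))))))
  step 10: S(S(S(S(mul(Z, SSZ)))))
  step 11: S^4(Z)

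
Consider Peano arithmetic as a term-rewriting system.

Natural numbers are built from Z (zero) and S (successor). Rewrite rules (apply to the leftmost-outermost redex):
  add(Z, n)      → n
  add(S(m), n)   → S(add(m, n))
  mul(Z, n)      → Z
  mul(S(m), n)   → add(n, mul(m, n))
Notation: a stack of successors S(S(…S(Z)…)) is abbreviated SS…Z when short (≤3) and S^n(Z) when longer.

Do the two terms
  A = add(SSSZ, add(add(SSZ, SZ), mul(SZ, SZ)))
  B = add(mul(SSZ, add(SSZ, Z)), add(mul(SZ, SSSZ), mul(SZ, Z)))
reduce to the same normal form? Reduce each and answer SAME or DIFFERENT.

Answer: SAME — A ⇓ S^7(Z), B ⇓ S^7(Z)

Reduction:
Term A:
  start: add(SSSZ, add(add(SSZ, SZ), mul(SZ, SZ)))
  step 1: S(add(SSZ, add(add(SSZ, SZ), mul(SZ, SZ))))
  step 2: S(S(add(SZ, add(add(SSZ, SZ), mul(SZ, SZ)))))
  step 3: S(S(S(add(Z, add(add(SSZ, SZ), mul(SZ, SZ))))))
  step 4: S(S(S(add(add(SSZ, SZ), mul(SZ, SZ)))))
  step 5: S(S(S(add(S(add(SZ, SZ)), mul(SZ, SZ)))))
  step 6: S(S(S(S(add(add(SZ, SZ), mul(SZ, SZ))))))
  step 7: S(S(S(S(add(S(add(Z, SZ)), mul(SZ, SZ))))))
  step 8: S(S(S(S(S(add(add(Z, SZ), mul(SZ, SZ)))))))
  step 9: S(S(S(S(S(add(SZ, mul(SZ, SZ)))))))
  step 10: S(S(S(S(S(S(add(Z, mul(SZ, SZ))))))))
  step 11: S(S(S(S(S(S(mul(SZ, SZ)))))))
  step 12: S(S(S(S(S(S(add(SZ, mul(Z, SZ))))))))
  step 13: S(S(S(S(S(S(S(add(Z, mul(Z, SZ)))))))))
  step 14: S(S(S(S(S(S(S(mul(Z, SZ))))))))
  step 15: S^7(Z)

Term B:
  start: add(mul(SSZ, add(SSZ, Z)), add(mul(SZ, SSSZ), mul(SZ, Z)))
  step 1: add(add(add(SSZ, Z), mul(SZ, add(SSZ, Z))), add(mul(SZ, SSSZ), mul(SZ, Z)))
  step 2: add(add(S(add(SZ, Z)), mul(SZ, add(SSZ, Z))), add(mul(SZ, SSSZ), mul(SZ, Z)))
  step 3: add(S(add(add(SZ, Z), mul(SZ, add(SSZ, Z)))), add(mul(SZ, SSSZ), mul(SZ, Z)))
  step 4: S(add(add(add(SZ, Z), mul(SZ, add(SSZ, Z))), add(mul(SZ, SSSZ), mul(SZ, Z))))
  step 5: S(add(add(S(add(Z, Z)), mul(SZ, add(SSZ, Z))), add(mul(SZ, SSSZ), mul(SZ, Z))))
  step 6: S(add(S(add(add(Z, Z), mul(SZ, add(SSZ, Z)))), add(mul(SZ, SSSZ), mul(SZ, Z))))
  step 7: S(S(add(add(add(Z, Z), mul(SZ, add(SSZ, Z))), add(mul(SZ, SSSZ), mul(SZ, Z)))))
  step 8: S(S(add(add(Z, mul(SZ, add(SSZ, Z))), add(mul(SZ, SSSZ), mul(SZ, Z)))))
  step 9: S(S(add(mul(SZ, add(SSZ, Z)), add(mul(SZ, SSSZ), mul(SZ, Z)))))
  step 10: S(S(add(add(add(SSZ, Z), mul(Z, add(SSZ, Z))), add(mul(SZ, SSSZ), mul(SZ, Z)))))
  step 11: S(S(add(add(S(add(SZ, Z)), mul(Z, add(SSZ, Z))), add(mul(SZ, SSSZ), mul(SZ, Z)))))
  step 12: S(S(add(S(add(add(SZ, Z), mul(Z, add(SSZ, Z)))), add(mul(SZ, SSSZ), mul(SZ, Z)))))
  step 13: S(S(S(add(add(add(SZ, Z), mul(Z, add(SSZ, Z))), add(mul(SZ, SSSZ), mul(SZ, Z))))))
  step 14: S(S(S(add(add(S(add(Z, Z)), mul(Z, add(SSZ, Z))), add(mul(SZ, SSSZ), mul(SZ, Z))))))
  step 15: S(S(S(add(S(add(add(Z, Z), mul(Z, add(SSZ, Z)))), add(mul(SZ, SSSZ), mul(SZ, Z))))))
  step 16: S(S(S(S(add(add(add(Z, Z), mul(Z, add(SSZ, Z))), add(mul(SZ, SSSZ), mul(SZ, Z)))))))
  step 17: S(S(S(S(add(add(Z, mul(Z, add(SSZ, Z))), add(mul(SZ, SSSZ), mul(SZ, Z)))))))
  step 18: S(S(S(S(add(mul(Z, add(SSZ, Z)), add(mul(SZ, SSSZ), mul(SZ, Z)))))))
  step 19: S(S(S(S(add(Z, add(mul(SZ, SSSZ), mul(SZ, Z)))))))
  step 20: S(S(S(S(add(mul(SZ, SSSZ), mul(SZ, Z))))))
  step 21: S(S(S(S(add(add(SSSZ, mul(Z, SSSZ)), mul(SZ, Z))))))
  step 22: S(S(S(S(add(S(add(SSZ, mul(Z, SSSZ))), mul(SZ, Z))))))
  step 23: S(S(S(S(S(add(add(SSZ, mul(Z, SSSZ)), mul(SZ, Z)))))))
  step 24: S(S(S(S(S(add(S(add(SZ, mul(Z, SSSZ))), mul(SZ, Z)))))))
  step 25: S(S(S(S(S(S(add(add(SZ, mul(Z, SSSZ)), mul(SZ, Z))))))))
  step 26: S(S(S(S(S(S(add(S(add(Z, mul(Z, SSSZ))), mul(SZ, Z))))))))
  step 27: S(S(S(S(S(S(S(add(add(Z, mul(Z, SSSZ)), mul(SZ, Z)))))))))
  step 28: S(S(S(S(S(S(S(add(mul(Z, SSSZ), mul(SZ, Z)))))))))
  step 29: S(S(S(S(S(S(S(add(Z, mul(SZ, Z)))))))))
  step 30: S(S(S(S(S(S(S(mul(SZ, Z))))))))
  step 31: S(S(S(S(S(S(S(add(Z, mul(Z, Z)))))))))
  step 32: S(S(S(S(S(S(S(mul(Z, Z))))))))
  step 33: S^7(Z)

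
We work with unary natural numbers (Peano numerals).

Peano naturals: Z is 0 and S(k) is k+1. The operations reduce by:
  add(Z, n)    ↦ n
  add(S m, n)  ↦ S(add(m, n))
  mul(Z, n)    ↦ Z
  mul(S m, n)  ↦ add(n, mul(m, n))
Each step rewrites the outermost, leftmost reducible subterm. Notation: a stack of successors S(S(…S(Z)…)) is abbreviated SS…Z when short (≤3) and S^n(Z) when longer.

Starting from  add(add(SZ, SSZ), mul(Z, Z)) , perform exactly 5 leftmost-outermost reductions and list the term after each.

  start: add(add(SZ, SSZ), mul(Z, Z))
  →1  add(S(add(Z, SSZ)), mul(Z, Z))
  →2  S(add(add(Z, SSZ), mul(Z, Z)))
  →3  S(add(SSZ, mul(Z, Z)))
  →4  S(S(add(SZ, mul(Z, Z))))
  →5  S(S(S(add(Z, mul(Z, Z)))))

Answer: after 5 steps: S(S(S(add(Z, mul(Z, Z)))))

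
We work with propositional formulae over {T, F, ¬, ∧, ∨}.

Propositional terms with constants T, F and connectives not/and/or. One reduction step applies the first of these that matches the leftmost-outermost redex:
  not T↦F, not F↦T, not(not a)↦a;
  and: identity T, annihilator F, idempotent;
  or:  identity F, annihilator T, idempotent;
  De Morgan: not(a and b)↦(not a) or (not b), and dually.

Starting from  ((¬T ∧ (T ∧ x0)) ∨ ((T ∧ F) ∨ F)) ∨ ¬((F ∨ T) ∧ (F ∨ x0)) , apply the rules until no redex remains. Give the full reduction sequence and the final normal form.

Answer: normal form = ¬x0  (in 15 steps)

Working:
  start: ((¬T ∧ (T ∧ x0)) ∨ ((T ∧ F) ∨ F)) ∨ ¬((F ∨ T) ∧ (F ∨ x0))
  step 1: ((F ∧ (T ∧ x0)) ∨ ((T ∧ F) ∨ F)) ∨ ¬((F ∨ T) ∧ (F ∨ x0))
  step 2: (F ∨ ((T ∧ F) ∨ F)) ∨ ¬((F ∨ T) ∧ (F ∨ x0))
  step 3: ((T ∧ F) ∨ F) ∨ ¬((F ∨ T) ∧ (F ∨ x0))
  step 4: (T ∧ F) ∨ ¬((F ∨ T) ∧ (F ∨ x0))
  step 5: F ∨ ¬((F ∨ T) ∧ (F ∨ x0))
  step 6: ¬((F ∨ T) ∧ (F ∨ x0))
  step 7: ¬(F ∨ T) ∨ ¬(F ∨ x0)
  step 8: (¬F ∧ ¬T) ∨ ¬(F ∨ x0)
  step 9: (T ∧ ¬T) ∨ ¬(F ∨ x0)
  step 10: ¬T ∨ ¬(F ∨ x0)
  step 11: F ∨ ¬(F ∨ x0)
  step 12: ¬(F ∨ x0)
  step 13: ¬F ∧ ¬x0
  step 14: T ∧ ¬x0
  step 15: ¬x0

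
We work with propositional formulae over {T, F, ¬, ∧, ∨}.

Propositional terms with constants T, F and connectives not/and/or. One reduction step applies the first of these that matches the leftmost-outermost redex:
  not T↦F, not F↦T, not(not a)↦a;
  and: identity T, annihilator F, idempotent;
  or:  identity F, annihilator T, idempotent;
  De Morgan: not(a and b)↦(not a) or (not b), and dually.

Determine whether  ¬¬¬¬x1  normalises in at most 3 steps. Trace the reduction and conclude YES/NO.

Answer: YES — reaches normal form x1 in 2 ≤ 3 steps

Working:
  start: ¬¬¬¬x1
  [1] ¬¬x1
  [2] x1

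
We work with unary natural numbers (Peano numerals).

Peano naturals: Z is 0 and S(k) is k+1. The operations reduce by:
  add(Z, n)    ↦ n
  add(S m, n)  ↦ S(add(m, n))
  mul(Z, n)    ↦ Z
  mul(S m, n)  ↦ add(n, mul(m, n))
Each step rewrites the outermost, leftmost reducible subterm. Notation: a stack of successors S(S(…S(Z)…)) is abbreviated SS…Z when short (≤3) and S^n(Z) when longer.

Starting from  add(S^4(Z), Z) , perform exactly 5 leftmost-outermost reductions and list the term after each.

  start: add(S^4(Z), Z)
  [1] S(add(SSSZ, Z))
  [2] S(S(add(SSZ, Z)))
  [3] S(S(S(add(SZ, Z))))
  [4] S(S(S(S(add(Z, Z)))))
  [5] S^4(Z)

Answer: after 5 steps: S^4(Z)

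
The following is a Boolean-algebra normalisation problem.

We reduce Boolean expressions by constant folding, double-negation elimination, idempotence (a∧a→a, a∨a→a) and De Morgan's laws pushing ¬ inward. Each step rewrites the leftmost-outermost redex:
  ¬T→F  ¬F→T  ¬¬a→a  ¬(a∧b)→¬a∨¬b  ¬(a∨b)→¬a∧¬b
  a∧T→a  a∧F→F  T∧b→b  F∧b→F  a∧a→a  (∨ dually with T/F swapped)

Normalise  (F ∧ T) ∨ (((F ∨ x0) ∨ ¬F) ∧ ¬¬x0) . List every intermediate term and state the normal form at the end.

  start: (F ∧ T) ∨ (((F ∨ x0) ∨ ¬F) ∧ ¬¬x0)
  step 1: F ∨ (((F ∨ x0) ∨ ¬F) ∧ ¬¬x0)
  step 2: ((F ∨ x0) ∨ ¬F) ∧ ¬¬x0
  step 3: (x0 ∨ ¬F) ∧ ¬¬x0
  step 4: (x0 ∨ T) ∧ ¬¬x0
  step 5: T ∧ ¬¬x0
  step 6: ¬¬x0
  step 7: x0

Answer: normal form = x0  (in 7 steps)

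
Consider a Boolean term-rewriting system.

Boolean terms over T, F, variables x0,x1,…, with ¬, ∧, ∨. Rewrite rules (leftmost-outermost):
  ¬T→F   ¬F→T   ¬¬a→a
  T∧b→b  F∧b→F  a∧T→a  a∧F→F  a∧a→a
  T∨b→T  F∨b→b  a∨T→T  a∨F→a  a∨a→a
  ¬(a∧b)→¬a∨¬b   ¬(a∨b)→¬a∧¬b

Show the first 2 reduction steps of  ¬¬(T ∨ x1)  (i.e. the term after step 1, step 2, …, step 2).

  start: ¬¬(T ∨ x1)
  step 1: T ∨ x1
  step 2: T

Answer: after 2 steps: T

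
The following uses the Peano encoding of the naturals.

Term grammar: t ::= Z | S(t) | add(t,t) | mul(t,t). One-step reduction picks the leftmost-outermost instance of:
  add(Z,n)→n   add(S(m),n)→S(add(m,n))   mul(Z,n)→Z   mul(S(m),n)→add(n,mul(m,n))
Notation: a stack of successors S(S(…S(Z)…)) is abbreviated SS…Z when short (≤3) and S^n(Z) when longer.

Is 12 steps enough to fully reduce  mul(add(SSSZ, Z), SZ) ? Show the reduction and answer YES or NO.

Answer: NO — after 12 steps the term is S(S(S(mul(add(Z, Z), SZ)))), not yet normal

Working:
  start: mul(add(SSSZ, Z), SZ)
  step 1: mul(S(add(SSZ, Z)), SZ)
  step 2: add(SZ, mul(add(SSZ, Z), SZ))
  step 3: S(add(Z, mul(add(SSZ, Z), SZ)))
  step 4: S(mul(add(SSZ, Z), SZ))
  step 5: S(mul(S(add(SZ, Z)), SZ))
  step 6: S(add(SZ, mul(add(SZ, Z), SZ)))
  step 7: S(S(add(Z, mul(add(SZ, Z), SZ))))
  step 8: S(S(mul(add(SZ, Z), SZ)))
  step 9: S(S(mul(S(add(Z, Z)), SZ)))
  step 10: S(S(add(SZ, mul(add(Z, Z), SZ))))
  step 11: S(S(S(add(Z, mul(add(Z, Z), SZ)))))
  step 12: S(S(S(mul(add(Z, Z), SZ))))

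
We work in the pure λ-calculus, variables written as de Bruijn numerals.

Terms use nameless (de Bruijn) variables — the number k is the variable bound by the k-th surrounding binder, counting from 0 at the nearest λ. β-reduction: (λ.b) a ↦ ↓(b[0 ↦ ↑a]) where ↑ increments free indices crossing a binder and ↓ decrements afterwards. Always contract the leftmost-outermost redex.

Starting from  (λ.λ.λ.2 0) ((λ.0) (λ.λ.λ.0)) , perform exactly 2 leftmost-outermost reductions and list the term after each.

  start: (λ.λ.λ.2 0) ((λ.0) (λ.λ.λ.0))
  step 1: λ.λ.(λ.0) (λ.λ.λ.0) 0
  step 2: λ.λ.(λ.λ.λ.0) 0

Answer: after 2 steps: λ.λ.(λ.λ.λ.0) 0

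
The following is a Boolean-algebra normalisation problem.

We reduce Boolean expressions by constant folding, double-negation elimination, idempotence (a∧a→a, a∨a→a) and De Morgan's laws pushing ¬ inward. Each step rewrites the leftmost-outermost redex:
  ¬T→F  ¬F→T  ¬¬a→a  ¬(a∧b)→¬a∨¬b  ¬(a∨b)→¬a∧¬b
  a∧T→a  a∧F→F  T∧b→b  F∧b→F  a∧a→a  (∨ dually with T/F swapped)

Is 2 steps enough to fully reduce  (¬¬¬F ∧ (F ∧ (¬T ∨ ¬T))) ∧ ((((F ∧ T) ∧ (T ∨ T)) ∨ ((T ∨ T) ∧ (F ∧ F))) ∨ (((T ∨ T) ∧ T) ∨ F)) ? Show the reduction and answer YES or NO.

  start: (¬¬¬F ∧ (F ∧ (¬T ∨ ¬T))) ∧ ((((F ∧ T) ∧ (T ∨ T)) ∨ ((T ∨ T) ∧ (F ∧ F))) ∨ (((T ∨ T) ∧ T) ∨ F))
  step 1: (¬F ∧ (F ∧ (¬T ∨ ¬T))) ∧ ((((F ∧ T) ∧ (T ∨ T)) ∨ ((T ∨ T) ∧ (F ∧ F))) ∨ (((T ∨ T) ∧ T) ∨ F))
  step 2: (T ∧ (F ∧ (¬T ∨ ¬T))) ∧ ((((F ∧ T) ∧ (T ∨ T)) ∨ ((T ∨ T) ∧ (F ∧ F))) ∨ (((T ∨ T) ∧ T) ∨ F))

Answer: NO — after 2 steps the term is (T ∧ (F ∧ (¬T ∨ ¬T))) ∧ ((((F ∧ T) ∧ (T ∨ T)) ∨ ((T ∨ T) ∧ (F ∧ F))) ∨ (((T ∨ T) ∧ T) ∨ F)), not yet normal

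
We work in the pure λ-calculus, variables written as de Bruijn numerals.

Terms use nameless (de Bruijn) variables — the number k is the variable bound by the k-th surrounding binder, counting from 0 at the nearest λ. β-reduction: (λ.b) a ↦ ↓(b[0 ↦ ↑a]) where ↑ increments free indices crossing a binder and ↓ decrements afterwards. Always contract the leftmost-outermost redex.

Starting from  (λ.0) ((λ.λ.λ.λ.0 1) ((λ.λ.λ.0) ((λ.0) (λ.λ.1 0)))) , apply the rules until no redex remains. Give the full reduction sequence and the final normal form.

  start: (λ.0) ((λ.λ.λ.λ.0 1) ((λ.λ.λ.0) ((λ.0) (λ.λ.1 0))))
  step 1: (λ.λ.λ.λ.0 1) ((λ.λ.λ.0) ((λ.0) (λ.λ.1 0)))
  step 2: λ.λ.λ.0 1

Answer: normal form = λ.λ.λ.0 1  (in 2 steps)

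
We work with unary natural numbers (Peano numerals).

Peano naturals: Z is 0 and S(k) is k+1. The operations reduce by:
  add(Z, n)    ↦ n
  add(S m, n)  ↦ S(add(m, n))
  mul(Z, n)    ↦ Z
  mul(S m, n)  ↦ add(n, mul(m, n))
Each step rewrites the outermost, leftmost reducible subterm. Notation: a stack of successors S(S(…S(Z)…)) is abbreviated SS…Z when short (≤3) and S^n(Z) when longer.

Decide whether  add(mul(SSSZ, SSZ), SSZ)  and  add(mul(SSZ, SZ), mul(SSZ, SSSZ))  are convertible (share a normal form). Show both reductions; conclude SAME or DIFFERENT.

Answer: SAME — A ⇓ S^8(Z), B ⇓ S^8(Z)

Derivation:
Term A:
  start: add(mul(SSSZ, SSZ), SSZ)
  →1  add(add(SSZ, mul(SSZ, SSZ)), SSZ)
  →2  add(S(add(SZ, mul(SSZ, SSZ))), SSZ)
  →3  S(add(add(SZ, mul(SSZ, SSZ)), SSZ))
  →4  S(add(S(add(Z, mul(SSZ, SSZ))), SSZ))
  →5  S(S(add(add(Z, mul(SSZ, SSZ)), SSZ)))
  →6  S(S(add(mul(SSZ, SSZ), SSZ)))
  →7  S(S(add(add(SSZ, mul(SZ, SSZ)), SSZ)))
  →8  S(S(add(S(add(SZ, mul(SZ, SSZ))), SSZ)))
  →9  S(S(S(add(add(SZ, mul(SZ, SSZ)), SSZ))))
  →10  S(S(S(add(S(add(Z, mul(SZ, SSZ))), SSZ))))
  →11  S(S(S(S(add(add(Z, mul(SZ, SSZ)), SSZ)))))
  →12  S(S(S(S(add(mul(SZ, SSZ), SSZ)))))
  →13  S(S(S(S(add(add(SSZ, mul(Z, SSZ)), SSZ)))))
  →14  S(S(S(S(add(S(add(SZ, mul(Z, SSZ))), SSZ)))))
  →15  S(S(S(S(S(add(add(SZ, mul(Z, SSZ)), SSZ))))))
  →16  S(S(S(S(S(add(S(add(Z, mul(Z, SSZ))), SSZ))))))
  →17  S(S(S(S(S(S(add(add(Z, mul(Z, SSZ)), SSZ)))))))
  →18  S(S(S(S(S(S(add(mul(Z, SSZ), SSZ)))))))
  →19  S(S(S(S(S(S(add(Z, SSZ)))))))
  →20  S^8(Z)

Term B:
  start: add(mul(SSZ, SZ), mul(SSZ, SSSZ))
  →1  add(add(SZ, mul(SZ, SZ)), mul(SSZ, SSSZ))
  →2  add(S(add(Z, mul(SZ, SZ))), mul(SSZ, SSSZ))
  →3  S(add(add(Z, mul(SZ, SZ)), mul(SSZ, SSSZ)))
  →4  S(add(mul(SZ, SZ), mul(SSZ, SSSZ)))
  →5  S(add(add(SZ, mul(Z, SZ)), mul(SSZ, SSSZ)))
  →6  S(add(S(add(Z, mul(Z, SZ))), mul(SSZ, SSSZ)))
  →7  S(S(add(add(Z, mul(Z, SZ)), mul(SSZ, SSSZ))))
  →8  S(S(add(mul(Z, SZ), mul(SSZ, SSSZ))))
  →9  S(S(add(Z, mul(SSZ, SSSZ))))
  →10  S(S(mul(SSZ, SSSZ)))
  →11  S(S(add(SSSZ, mul(SZ, SSSZ))))
  →12  S(S(S(add(SSZ, mul(SZ, SSSZ)))))
  →13  S(S(S(S(add(SZ, mul(SZ, SSSZ))))))
  →14  S(S(S(S(S(add(Z, mul(SZ, SSSZ)))))))
  →15  S(S(S(S(S(mul(SZ, SSSZ))))))
  →16  S(S(S(S(S(add(SSSZ, mul(Z, SSSZ)))))))
  →17  S(S(S(S(S(S(add(SSZ, mul(Z, SSSZ))))))))
  →18  S(S(S(S(S(S(S(add(SZ, mul(Z, SSSZ)))))))))
  →19  S(S(S(S(S(S(S(S(add(Z, mul(Z, SSSZ))))))))))
  →20  S(S(S(S(S(S(S(S(mul(Z, SSSZ)))))))))
  →21  S^8(Z)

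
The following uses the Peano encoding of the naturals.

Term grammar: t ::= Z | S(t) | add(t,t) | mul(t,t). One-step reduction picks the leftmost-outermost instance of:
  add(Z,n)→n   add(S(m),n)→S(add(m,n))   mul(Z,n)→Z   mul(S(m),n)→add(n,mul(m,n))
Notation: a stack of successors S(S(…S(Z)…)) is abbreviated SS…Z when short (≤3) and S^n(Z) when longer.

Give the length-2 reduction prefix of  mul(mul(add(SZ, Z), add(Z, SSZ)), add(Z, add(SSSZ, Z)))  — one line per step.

  start: mul(mul(add(SZ, Z), add(Z, SSZ)), add(Z, add(SSSZ, Z)))
  step 1: mul(mul(S(add(Z, Z)), add(Z, SSZ)), add(Z, add(SSSZ, Z)))
  step 2: mul(add(add(Z, SSZ), mul(add(Z, Z), add(Z, SSZ))), add(Z, add(SSSZ, Z)))

Answer: after 2 steps: mul(add(add(Z, SSZ), mul(add(Z, Z), add(Z, SSZ))), add(Z, add(SSSZ, Z)))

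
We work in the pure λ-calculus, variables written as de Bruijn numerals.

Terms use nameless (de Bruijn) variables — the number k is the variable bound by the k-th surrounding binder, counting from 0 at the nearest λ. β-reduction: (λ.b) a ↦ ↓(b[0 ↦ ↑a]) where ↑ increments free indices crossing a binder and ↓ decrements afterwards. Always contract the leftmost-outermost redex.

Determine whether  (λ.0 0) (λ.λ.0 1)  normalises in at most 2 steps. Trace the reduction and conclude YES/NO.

  start: (λ.0 0) (λ.λ.0 1)
  →1  (λ.λ.0 1) (λ.λ.0 1)
  →2  λ.0 (λ.λ.0 1)

Answer: YES — reaches normal form λ.0 (λ.λ.0 1) in 2 ≤ 2 steps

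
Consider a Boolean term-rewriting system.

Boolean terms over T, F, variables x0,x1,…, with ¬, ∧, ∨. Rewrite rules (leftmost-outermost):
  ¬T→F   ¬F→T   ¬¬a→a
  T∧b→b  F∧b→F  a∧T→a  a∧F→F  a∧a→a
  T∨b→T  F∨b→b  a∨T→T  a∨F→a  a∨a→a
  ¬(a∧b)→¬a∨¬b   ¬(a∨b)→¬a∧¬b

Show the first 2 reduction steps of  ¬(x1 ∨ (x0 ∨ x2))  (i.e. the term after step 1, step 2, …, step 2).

Answer: after 2 steps: ¬x1 ∧ (¬x0 ∧ ¬x2)

Reduction:
  start: ¬(x1 ∨ (x0 ∨ x2))
  [1] ¬x1 ∧ ¬(x0 ∨ x2)
  [2] ¬x1 ∧ (¬x0 ∧ ¬x2)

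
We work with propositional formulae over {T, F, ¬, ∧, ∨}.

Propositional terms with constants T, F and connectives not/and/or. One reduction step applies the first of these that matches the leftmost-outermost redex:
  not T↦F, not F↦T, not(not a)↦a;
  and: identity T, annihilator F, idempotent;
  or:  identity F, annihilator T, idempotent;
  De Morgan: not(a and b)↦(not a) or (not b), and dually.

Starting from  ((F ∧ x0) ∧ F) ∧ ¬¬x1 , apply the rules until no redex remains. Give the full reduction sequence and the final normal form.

  start: ((F ∧ x0) ∧ F) ∧ ¬¬x1
  step 1: F ∧ ¬¬x1
  step 2: F

Answer: normal form = F  (in 2 steps)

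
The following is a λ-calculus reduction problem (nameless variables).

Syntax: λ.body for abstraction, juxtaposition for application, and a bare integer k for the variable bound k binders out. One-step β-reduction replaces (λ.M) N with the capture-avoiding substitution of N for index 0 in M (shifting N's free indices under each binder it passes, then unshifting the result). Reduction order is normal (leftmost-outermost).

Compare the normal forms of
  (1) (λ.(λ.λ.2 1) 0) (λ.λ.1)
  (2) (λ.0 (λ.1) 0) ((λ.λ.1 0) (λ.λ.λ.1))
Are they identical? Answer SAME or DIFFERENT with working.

Answer: SAME — A ⇓ λ.λ.λ.λ.1, B ⇓ λ.λ.λ.λ.1

Derivation:
Term A:
  start: (λ.(λ.λ.2 1) 0) (λ.λ.1)
  →1  (λ.λ.(λ.λ.1) 1) (λ.λ.1)
  →2  λ.(λ.λ.1) (λ.λ.1)
  →3  λ.λ.λ.λ.1

Term B:
  start: (λ.0 (λ.1) 0) ((λ.λ.1 0) (λ.λ.λ.1))
  →1  (λ.λ.1 0) (λ.λ.λ.1) (λ.(λ.λ.1 0) (λ.λ.λ.1)) ((λ.λ.1 0) (λ.λ.λ.1))
  →2  (λ.(λ.λ.λ.1) 0) (λ.(λ.λ.1 0) (λ.λ.λ.1)) ((λ.λ.1 0) (λ.λ.λ.1))
  →3  (λ.λ.λ.1) (λ.(λ.λ.1 0) (λ.λ.λ.1)) ((λ.λ.1 0) (λ.λ.λ.1))
  →4  (λ.λ.1) ((λ.λ.1 0) (λ.λ.λ.1))
  →5  λ.(λ.λ.1 0) (λ.λ.λ.1)
  →6  λ.λ.(λ.λ.λ.1) 0
  →7  λ.λ.λ.λ.1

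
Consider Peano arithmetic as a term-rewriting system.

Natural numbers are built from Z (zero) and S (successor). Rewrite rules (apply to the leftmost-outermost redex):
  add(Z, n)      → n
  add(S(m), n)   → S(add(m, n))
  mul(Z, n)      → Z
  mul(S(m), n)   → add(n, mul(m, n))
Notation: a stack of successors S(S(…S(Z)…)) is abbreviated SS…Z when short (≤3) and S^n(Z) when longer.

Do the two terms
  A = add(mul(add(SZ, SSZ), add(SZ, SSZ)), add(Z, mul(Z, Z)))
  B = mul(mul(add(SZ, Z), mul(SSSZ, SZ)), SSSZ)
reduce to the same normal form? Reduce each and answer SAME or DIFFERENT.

Term A:
  start: add(mul(add(SZ, SSZ), add(SZ, SSZ)), add(Z, mul(Z, Z)))
  step 1: add(mul(S(add(Z, SSZ)), add(SZ, SSZ)), add(Z, mul(Z, Z)))
  step 2: add(add(add(SZ, SSZ), mul(add(Z, SSZ), add(SZ, SSZ))), add(Z, mul(Z, Z)))
  step 3: add(add(S(add(Z, SSZ)), mul(add(Z, SSZ), add(SZ, SSZ))), add(Z, mul(Z, Z)))
  step 4: add(S(add(add(Z, SSZ), mul(add(Z, SSZ), add(SZ, SSZ)))), add(Z, mul(Z, Z)))
  step 5: S(add(add(add(Z, SSZ), mul(add(Z, SSZ), add(SZ, SSZ))), add(Z, mul(Z, Z))))
  step 6: S(add(add(SSZ, mul(add(Z, SSZ), add(SZ, SSZ))), add(Z, mul(Z, Z))))
  step 7: S(add(S(add(SZ, mul(add(Z, SSZ), add(SZ, SSZ)))), add(Z, mul(Z, Z))))
  step 8: S(S(add(add(SZ, mul(add(Z, SSZ), add(SZ, SSZ))), add(Z, mul(Z, Z)))))
  step 9: S(S(add(S(add(Z, mul(add(Z, SSZ), add(SZ, SSZ)))), add(Z, mul(Z, Z)))))
  step 10: S(S(S(add(add(Z, mul(add(Z, SSZ), add(SZ, SSZ))), add(Z, mul(Z, Z))))))
  step 11: S(S(S(add(mul(add(Z, SSZ), add(SZ, SSZ)), add(Z, mul(Z, Z))))))
  step 12: S(S(S(add(mul(SSZ, add(SZ, SSZ)), add(Z, mul(Z, Z))))))
  step 13: S(S(S(add(add(add(SZ, SSZ), mul(SZ, add(SZ, SSZ))), add(Z, mul(Z, Z))))))
  step 14: S(S(S(add(add(S(add(Z, SSZ)), mul(SZ, add(SZ, SSZ))), add(Z, mul(Z, Z))))))
  step 15: S(S(S(add(S(add(add(Z, SSZ), mul(SZ, add(SZ, SSZ)))), add(Z, mul(Z, Z))))))
  step 16: S(S(S(S(add(add(add(Z, SSZ), mul(SZ, add(SZ, SSZ))), add(Z, mul(Z, Z)))))))
  step 17: S(S(S(S(add(add(SSZ, mul(SZ, add(SZ, SSZ))), add(Z, mul(Z, Z)))))))
  step 18: S(S(S(S(add(S(add(SZ, mul(SZ, add(SZ, SSZ)))), add(Z, mul(Z, Z)))))))
  step 19: S(S(S(S(S(add(add(SZ, mul(SZ, add(SZ, SSZ))), add(Z, mul(Z, Z))))))))
  step 20: S(S(S(S(S(add(S(add(Z, mul(SZ, add(SZ, SSZ)))), add(Z, mul(Z, Z))))))))
  step 21: S(S(S(S(S(S(add(add(Z, mul(SZ, add(SZ, SSZ))), add(Z, mul(Z, Z)))))))))
  step 22: S(S(S(S(S(S(add(mul(SZ, add(SZ, SSZ)), add(Z, mul(Z, Z)))))))))
  step 23: S(S(S(S(S(S(add(add(add(SZ, SSZ), mul(Z, add(SZ, SSZ))), add(Z, mul(Z, Z)))))))))
  step 24: S(S(S(S(S(S(add(add(S(add(Z, SSZ)), mul(Z, add(SZ, SSZ))), add(Z, mul(Z, Z)))))))))
  step 25: S(S(S(S(S(S(add(S(add(add(Z, SSZ), mul(Z, add(SZ, SSZ)))), add(Z, mul(Z, Z)))))))))
  step 26: S(S(S(S(S(S(S(add(add(add(Z, SSZ), mul(Z, add(SZ, SSZ))), add(Z, mul(Z, Z))))))))))
  step 27: S(S(S(S(S(S(S(add(add(SSZ, mul(Z, add(SZ, SSZ))), add(Z, mul(Z, Z))))))))))
  step 28: S(S(S(S(S(S(S(add(S(add(SZ, mul(Z, add(SZ, SSZ)))), add(Z, mul(Z, Z))))))))))
  step 29: S(S(S(S(S(S(S(S(add(add(SZ, mul(Z, add(SZ, SSZ))), add(Z, mul(Z, Z)))))))))))
  step 30: S(S(S(S(S(S(S(S(add(S(add(Z, mul(Z, add(SZ, SSZ)))), add(Z, mul(Z, Z)))))))))))
  step 31: S(S(S(S(S(S(S(S(S(add(add(Z, mul(Z, add(SZ, SSZ))), add(Z, mul(Z, Z))))))))))))
  step 32: S(S(S(S(S(S(S(S(S(add(mul(Z, add(SZ, SSZ)), add(Z, mul(Z, Z))))))))))))
  step 33: S(S(S(S(S(S(S(S(S(add(Z, add(Z, mul(Z, Z))))))))))))
  step 34: S(S(S(S(S(S(S(S(S(add(Z, mul(Z, Z)))))))))))
  step 35: S(S(S(S(S(S(S(S(S(mul(Z, Z))))))))))
  step 36: S^9(Z)

Term B:
  start: mul(mul(add(SZ, Z), mul(SSSZ, SZ)), SSSZ)
  step 1: mul(mul(S(add(Z, Z)), mul(SSSZ, SZ)), SSSZ)
  step 2: mul(add(mul(SSSZ, SZ), mul(add(Z, Z), mul(SSSZ, SZ))), SSSZ)
  step 3: mul(add(add(SZ, mul(SSZ, SZ)), mul(add(Z, Z), mul(SSSZ, SZ))), SSSZ)
  step 4: mul(add(S(add(Z, mul(SSZ, SZ))), mul(add(Z, Z), mul(SSSZ, SZ))), SSSZ)
  step 5: mul(S(add(add(Z, mul(SSZ, SZ)), mul(add(Z, Z), mul(SSSZ, SZ)))), SSSZ)
  step 6: add(SSSZ, mul(add(add(Z, mul(SSZ, SZ)), mul(add(Z, Z), mul(SSSZ, SZ))), SSSZ))
  step 7: S(add(SSZ, mul(add(add(Z, mul(SSZ, SZ)), mul(add(Z, Z), mul(SSSZ, SZ))), SSSZ)))
  step 8: S(S(add(SZ, mul(add(add(Z, mul(SSZ, SZ)), mul(add(Z, Z), mul(SSSZ, SZ))), SSSZ))))
  step 9: S(S(S(add(Z, mul(add(add(Z, mul(SSZ, SZ)), mul(add(Z, Z), mul(SSSZ, SZ))), SSSZ)))))
  step 10: S(S(S(mul(add(add(Z, mul(SSZ, SZ)), mul(add(Z, Z), mul(SSSZ, SZ))), SSSZ))))
  step 11: S(S(S(mul(add(mul(SSZ, SZ), mul(add(Z, Z), mul(SSSZ, SZ))), SSSZ))))
  step 12: S(S(S(mul(add(add(SZ, mul(SZ, SZ)), mul(add(Z, Z), mul(SSSZ, SZ))), SSSZ))))
  step 13: S(S(S(mul(add(S(add(Z, mul(SZ, SZ))), mul(add(Z, Z), mul(SSSZ, SZ))), SSSZ))))
  step 14: S(S(S(mul(S(add(add(Z, mul(SZ, SZ)), mul(add(Z, Z), mul(SSSZ, SZ)))), SSSZ))))
  step 15: S(S(S(add(SSSZ, mul(add(add(Z, mul(SZ, SZ)), mul(add(Z, Z), mul(SSSZ, SZ))), SSSZ)))))
  step 16: S(S(S(S(add(SSZ, mul(add(add(Z, mul(SZ, SZ)), mul(add(Z, Z), mul(SSSZ, SZ))), SSSZ))))))
  step 17: S(S(S(S(S(add(SZ, mul(add(add(Z, mul(SZ, SZ)), mul(add(Z, Z), mul(SSSZ, SZ))), SSSZ)))))))
  step 18: S(S(S(S(S(S(add(Z, mul(add(add(Z, mul(SZ, SZ)), mul(add(Z, Z), mul(SSSZ, SZ))), SSSZ))))))))
  step 19: S(S(S(S(S(S(mul(add(add(Z, mul(SZ, SZ)), mul(add(Z, Z), mul(SSSZ, SZ))), SSSZ)))))))
  step 20: S(S(S(S(S(S(mul(add(mul(SZ, SZ), mul(add(Z, Z), mul(SSSZ, SZ))), SSSZ)))))))
  step 21: S(S(S(S(S(S(mul(add(add(SZ, mul(Z, SZ)), mul(add(Z, Z), mul(SSSZ, SZ))), SSSZ)))))))
  step 22: S(S(S(S(S(S(mul(add(S(add(Z, mul(Z, SZ))), mul(add(Z, Z), mul(SSSZ, SZ))), SSSZ)))))))
  step 23: S(S(S(S(S(S(mul(S(add(add(Z, mul(Z, SZ)), mul(add(Z, Z), mul(SSSZ, SZ)))), SSSZ)))))))
  step 24: S(S(S(S(S(S(add(SSSZ, mul(add(add(Z, mul(Z, SZ)), mul(add(Z, Z), mul(SSSZ, SZ))), SSSZ))))))))
  step 25: S(S(S(S(S(S(S(add(SSZ, mul(add(add(Z, mul(Z, SZ)), mul(add(Z, Z), mul(SSSZ, SZ))), SSSZ)))))))))
  step 26: S(S(S(S(S(S(S(S(add(SZ, mul(add(add(Z, mul(Z, SZ)), mul(add(Z, Z), mul(SSSZ, SZ))), SSSZ))))))))))
  step 27: S(S(S(S(S(S(S(S(S(add(Z, mul(add(add(Z, mul(Z, SZ)), mul(add(Z, Z), mul(SSSZ, SZ))), SSSZ)))))))))))
  step 28: S(S(S(S(S(S(S(S(S(mul(add(add(Z, mul(Z, SZ)), mul(add(Z, Z), mul(SSSZ, SZ))), SSSZ))))))))))
  step 29: S(S(S(S(S(S(S(S(S(mul(add(mul(Z, SZ), mul(add(Z, Z), mul(SSSZ, SZ))), SSSZ))))))))))
  step 30: S(S(S(S(S(S(S(S(S(mul(add(Z, mul(add(Z, Z), mul(SSSZ, SZ))), SSSZ))))))))))
  step 31: S(S(S(S(S(S(S(S(S(mul(mul(add(Z, Z), mul(SSSZ, SZ)), SSSZ))))))))))
  step 32: S(S(S(S(S(S(S(S(S(mul(mul(Z, mul(SSSZ, SZ)), SSSZ))))))))))
  step 33: S(S(S(S(S(S(S(S(S(mul(Z, SSSZ))))))))))
  step 34: S^9(Z)

Answer: SAME — A ⇓ S^9(Z), B ⇓ S^9(Z)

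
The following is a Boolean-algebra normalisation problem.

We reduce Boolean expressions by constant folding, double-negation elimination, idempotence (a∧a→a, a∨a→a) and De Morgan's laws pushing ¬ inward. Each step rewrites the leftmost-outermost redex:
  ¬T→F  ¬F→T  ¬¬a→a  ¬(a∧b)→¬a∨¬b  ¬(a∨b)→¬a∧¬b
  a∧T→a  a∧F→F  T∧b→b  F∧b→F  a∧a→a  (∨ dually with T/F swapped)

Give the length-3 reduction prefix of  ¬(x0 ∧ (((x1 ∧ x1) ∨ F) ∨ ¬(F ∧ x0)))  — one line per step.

Answer: after 3 steps: ¬x0 ∨ ((¬(x1 ∧ x1) ∧ ¬F) ∧ ¬¬(F ∧ x0))

Reduction:
  start: ¬(x0 ∧ (((x1 ∧ x1) ∨ F) ∨ ¬(F ∧ x0)))
  →1  ¬x0 ∨ ¬(((x1 ∧ x1) ∨ F) ∨ ¬(F ∧ x0))
  →2  ¬x0 ∨ (¬((x1 ∧ x1) ∨ F) ∧ ¬¬(F ∧ x0))
  →3  ¬x0 ∨ ((¬(x1 ∧ x1) ∧ ¬F) ∧ ¬¬(F ∧ x0))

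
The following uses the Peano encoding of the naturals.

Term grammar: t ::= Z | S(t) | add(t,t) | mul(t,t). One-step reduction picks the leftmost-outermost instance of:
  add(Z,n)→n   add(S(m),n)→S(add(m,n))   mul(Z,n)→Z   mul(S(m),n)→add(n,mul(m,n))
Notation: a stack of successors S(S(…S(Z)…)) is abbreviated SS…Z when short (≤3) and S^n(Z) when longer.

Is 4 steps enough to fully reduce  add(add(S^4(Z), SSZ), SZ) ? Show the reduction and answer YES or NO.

Answer: NO — after 4 steps the term is S(S(add(add(SSZ, SSZ), SZ))), not yet normal

Derivation:
  start: add(add(S^4(Z), SSZ), SZ)
  [1] add(S(add(SSSZ, SSZ)), SZ)
  [2] S(add(add(SSSZ, SSZ), SZ))
  [3] S(add(S(add(SSZ, SSZ)), SZ))
  [4] S(S(add(add(SSZ, SSZ), SZ)))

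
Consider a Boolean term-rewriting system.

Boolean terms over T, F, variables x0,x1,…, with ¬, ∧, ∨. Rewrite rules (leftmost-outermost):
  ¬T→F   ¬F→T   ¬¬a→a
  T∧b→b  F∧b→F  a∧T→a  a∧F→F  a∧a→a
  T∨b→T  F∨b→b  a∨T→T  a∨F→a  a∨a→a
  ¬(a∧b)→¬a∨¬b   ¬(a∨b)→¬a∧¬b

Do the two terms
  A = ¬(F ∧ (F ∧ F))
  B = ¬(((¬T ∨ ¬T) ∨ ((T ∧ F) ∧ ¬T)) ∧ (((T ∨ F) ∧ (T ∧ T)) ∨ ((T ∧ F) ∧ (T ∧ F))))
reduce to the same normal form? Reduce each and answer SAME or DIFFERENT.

Term A:
  start: ¬(F ∧ (F ∧ F))
  step 1: ¬F ∨ ¬(F ∧ F)
  step 2: T ∨ ¬(F ∧ F)
  step 3: T

Term B:
  start: ¬(((¬T ∨ ¬T) ∨ ((T ∧ F) ∧ ¬T)) ∧ (((T ∨ F) ∧ (T ∧ T)) ∨ ((T ∧ F) ∧ (T ∧ F))))
  step 1: ¬((¬T ∨ ¬T) ∨ ((T ∧ F) ∧ ¬T)) ∨ ¬(((T ∨ F) ∧ (T ∧ T)) ∨ ((T ∧ F) ∧ (T ∧ F)))
  step 2: (¬(¬T ∨ ¬T) ∧ ¬((T ∧ F) ∧ ¬T)) ∨ ¬(((T ∨ F) ∧ (T ∧ T)) ∨ ((T ∧ F) ∧ (T ∧ F)))
  step 3: ((¬¬T ∧ ¬¬T) ∧ ¬((T ∧ F) ∧ ¬T)) ∨ ¬(((T ∨ F) ∧ (T ∧ T)) ∨ ((T ∧ F) ∧ (T ∧ F)))
  step 4: (¬¬T ∧ ¬((T ∧ F) ∧ ¬T)) ∨ ¬(((T ∨ F) ∧ (T ∧ T)) ∨ ((T ∧ F) ∧ (T ∧ F)))
  step 5: (T ∧ ¬((T ∧ F) ∧ ¬T)) ∨ ¬(((T ∨ F) ∧ (T ∧ T)) ∨ ((T ∧ F) ∧ (T ∧ F)))
  step 6: ¬((T ∧ F) ∧ ¬T) ∨ ¬(((T ∨ F) ∧ (T ∧ T)) ∨ ((T ∧ F) ∧ (T ∧ F)))
  step 7: (¬(T ∧ F) ∨ ¬¬T) ∨ ¬(((T ∨ F) ∧ (T ∧ T)) ∨ ((T ∧ F) ∧ (T ∧ F)))
  step 8: ((¬T ∨ ¬F) ∨ ¬¬T) ∨ ¬(((T ∨ F) ∧ (T ∧ T)) ∨ ((T ∧ F) ∧ (T ∧ F)))
  step 9: ((F ∨ ¬F) ∨ ¬¬T) ∨ ¬(((T ∨ F) ∧ (T ∧ T)) ∨ ((T ∧ F) ∧ (T ∧ F)))
  step 10: (¬F ∨ ¬¬T) ∨ ¬(((T ∨ F) ∧ (T ∧ T)) ∨ ((T ∧ F) ∧ (T ∧ F)))
  step 11: (T ∨ ¬¬T) ∨ ¬(((T ∨ F) ∧ (T ∧ T)) ∨ ((T ∧ F) ∧ (T ∧ F)))
  step 12: T ∨ ¬(((T ∨ F) ∧ (T ∧ T)) ∨ ((T ∧ F) ∧ (T ∧ F)))
  step 13: T

Answer: SAME — A ⇓ T, B ⇓ T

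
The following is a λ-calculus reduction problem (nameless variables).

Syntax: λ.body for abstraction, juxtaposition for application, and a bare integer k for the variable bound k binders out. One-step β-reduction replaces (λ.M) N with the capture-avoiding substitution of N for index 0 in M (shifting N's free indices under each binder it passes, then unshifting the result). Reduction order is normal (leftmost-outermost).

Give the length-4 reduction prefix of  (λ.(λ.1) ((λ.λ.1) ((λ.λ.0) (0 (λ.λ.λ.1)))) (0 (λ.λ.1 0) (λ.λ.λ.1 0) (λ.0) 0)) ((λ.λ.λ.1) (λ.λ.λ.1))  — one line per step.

  start: (λ.(λ.1) ((λ.λ.1) ((λ.λ.0) (0 (λ.λ.λ.1)))) (0 (λ.λ.1 0) (λ.λ.λ.1 0) (λ.0) 0)) ((λ.λ.λ.1) (λ.λ.λ.1))
  →1  (λ.(λ.λ.λ.1) (λ.λ.λ.1)) ((λ.λ.1) ((λ.λ.0) ((λ.λ.λ.1) (λ.λ.λ.1) (λ.λ.λ.1)))) ((λ.λ.λ.1) (λ.λ.λ.1) (λ.λ.1 0) (λ.λ.λ.1 0) (λ.0) ((λ.λ.λ.1) (λ.λ.λ.1)))
  →2  (λ.λ.λ.1) (λ.λ.λ.1) ((λ.λ.λ.1) (λ.λ.λ.1) (λ.λ.1 0) (λ.λ.λ.1 0) (λ.0) ((λ.λ.λ.1) (λ.λ.λ.1)))
  →3  (λ.λ.1) ((λ.λ.λ.1) (λ.λ.λ.1) (λ.λ.1 0) (λ.λ.λ.1 0) (λ.0) ((λ.λ.λ.1) (λ.λ.λ.1)))
  →4  λ.(λ.λ.λ.1) (λ.λ.λ.1) (λ.λ.1 0) (λ.λ.λ.1 0) (λ.0) ((λ.λ.λ.1) (λ.λ.λ.1))

Answer: after 4 steps: λ.(λ.λ.λ.1) (λ.λ.λ.1) (λ.λ.1 0) (λ.λ.λ.1 0) (λ.0) ((λ.λ.λ.1) (λ.λ.λ.1))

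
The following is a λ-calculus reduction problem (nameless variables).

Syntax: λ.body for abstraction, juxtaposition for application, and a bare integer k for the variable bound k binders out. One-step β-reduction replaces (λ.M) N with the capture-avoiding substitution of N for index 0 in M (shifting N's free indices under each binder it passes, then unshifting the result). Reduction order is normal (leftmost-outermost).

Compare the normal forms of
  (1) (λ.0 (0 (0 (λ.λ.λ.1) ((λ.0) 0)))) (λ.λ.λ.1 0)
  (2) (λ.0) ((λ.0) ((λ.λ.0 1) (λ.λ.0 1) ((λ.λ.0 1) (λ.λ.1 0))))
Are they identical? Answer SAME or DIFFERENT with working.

Answer: DIFFERENT — A ⇓ λ.λ.1 0, B ⇓ λ.0 (λ.λ.1 0)

Reduction:
Term A:
  start: (λ.0 (0 (0 (λ.λ.λ.1) ((λ.0) 0)))) (λ.λ.λ.1 0)
  [1] (λ.λ.λ.1 0) ((λ.λ.λ.1 0) ((λ.λ.λ.1 0) (λ.λ.λ.1) ((λ.0) (λ.λ.λ.1 0))))
  [2] λ.λ.1 0

Term B:
  start: (λ.0) ((λ.0) ((λ.λ.0 1) (λ.λ.0 1) ((λ.λ.0 1) (λ.λ.1 0))))
  [1] (λ.0) ((λ.λ.0 1) (λ.λ.0 1) ((λ.λ.0 1) (λ.λ.1 0)))
  [2] (λ.λ.0 1) (λ.λ.0 1) ((λ.λ.0 1) (λ.λ.1 0))
  [3] (λ.0 (λ.λ.0 1)) ((λ.λ.0 1) (λ.λ.1 0))
  [4] (λ.λ.0 1) (λ.λ.1 0) (λ.λ.0 1)
  [5] (λ.0 (λ.λ.1 0)) (λ.λ.0 1)
  [6] (λ.λ.0 1) (λ.λ.1 0)
  [7] λ.0 (λ.λ.1 0)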